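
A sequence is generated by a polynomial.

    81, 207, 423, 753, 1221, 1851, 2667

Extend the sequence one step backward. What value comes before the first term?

First differences: 126  216  330  468  630  816
Second differences: 90  114  138  162  186
Third differences: 24  24  24  24
The third differences are constant at 24.
Work back: 90 − 24 = 66;  126 − 66 = 60;  81 − 60 = 21

21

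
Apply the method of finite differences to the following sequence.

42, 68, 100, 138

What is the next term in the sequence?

D1: 26 , 32 , 38
D2: 6 , 6
Constant second difference = 6, so extend:
38 + 6 = 44;  138 + 44 = 182

182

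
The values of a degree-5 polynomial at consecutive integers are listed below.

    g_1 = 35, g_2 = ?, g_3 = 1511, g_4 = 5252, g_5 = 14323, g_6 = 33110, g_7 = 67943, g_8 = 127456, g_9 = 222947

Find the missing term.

298

Using the last 7 terms:
Δ: 3741  9071  18787  34833  59513  95491
Δ²: 5330  9716  16046  24680  35978
Δ³: 4386  6330  8634  11298
Δ⁴: 1944  2304  2664
Δ⁵: 360  360
Constant fifth difference = 360.
Extend backward: 1944 − 360 = 1584;  4386 − 1584 = 2802;  5330 − 2802 = 2528;  3741 − 2528 = 1213;  1511 − 1213 = 298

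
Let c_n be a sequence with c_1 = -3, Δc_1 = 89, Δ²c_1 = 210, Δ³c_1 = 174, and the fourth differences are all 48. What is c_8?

Build the table forward from the leading diagonal:
D4: 48  48  48  48  48  48  48  48
D3: 174  222  270  318  366  414  462  510
D2: 210  384  606  876  1194  1560  1974  2436
D1: 89  299  683  1289  2165  3359  4919  6893
c: -3  86  385  1068  2357  4522  7881  12800

12800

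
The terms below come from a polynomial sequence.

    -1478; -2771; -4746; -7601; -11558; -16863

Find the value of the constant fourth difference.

-24

D1: -1293, -1975, -2855, -3957, -5305
D2: -682, -880, -1102, -1348
D3: -198, -222, -246
D4: -24, -24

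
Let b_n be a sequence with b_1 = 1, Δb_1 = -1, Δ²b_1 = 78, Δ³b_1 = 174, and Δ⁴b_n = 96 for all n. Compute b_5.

1257

Build the table forward from the leading diagonal:
Δ⁴: 96, 96, 96, 96, 96
Δ³: 174, 270, 366, 462, 558
Δ²: 78, 252, 522, 888, 1350
Δ: -1, 77, 329, 851, 1739
b: 1, 0, 77, 406, 1257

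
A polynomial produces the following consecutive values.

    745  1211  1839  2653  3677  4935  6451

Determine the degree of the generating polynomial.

Δ: 466, 628, 814, 1024, 1258, 1516
Δ²: 162, 186, 210, 234, 258
Δ³: 24, 24, 24, 24
The third differences are constant, so the polynomial has degree 3.

3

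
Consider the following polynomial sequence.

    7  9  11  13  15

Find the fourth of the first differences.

2

Δ: 2, 2, 2, 2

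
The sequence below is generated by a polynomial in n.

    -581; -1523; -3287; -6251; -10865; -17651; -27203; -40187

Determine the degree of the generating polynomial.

Δ: -942, -1764, -2964, -4614, -6786, -9552, -12984
Δ²: -822, -1200, -1650, -2172, -2766, -3432
Δ³: -378, -450, -522, -594, -666
Δ⁴: -72, -72, -72, -72
The fourth differences are constant, so the polynomial has degree 4.

4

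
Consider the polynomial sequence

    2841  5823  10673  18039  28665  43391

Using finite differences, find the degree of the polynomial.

4

First differences: 2982, 4850, 7366, 10626, 14726
Second differences: 1868, 2516, 3260, 4100
Third differences: 648, 744, 840
Fourth differences: 96, 96
The fourth differences are constant, so the polynomial has degree 4.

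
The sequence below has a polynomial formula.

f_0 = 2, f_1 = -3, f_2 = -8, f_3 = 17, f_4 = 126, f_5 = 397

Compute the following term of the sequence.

932

First differences: -5 , -5 , 25 , 109 , 271
Second differences: 0 , 30 , 84 , 162
Third differences: 30 , 54 , 78
Fourth differences: 24 , 24
The fourth differences are constant (24).
78 + 24 = 102;  162 + 102 = 264;  271 + 264 = 535;  397 + 535 = 932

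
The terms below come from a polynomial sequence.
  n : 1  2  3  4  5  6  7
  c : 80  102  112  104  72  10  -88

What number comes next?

22, 10, -8, -32, -62, -98
-12, -18, -24, -30, -36
-6, -6, -6, -6
The third differences are constant (-6).
-36 − 6 = -42;  -98 − 42 = -140;  -88 − 140 = -228

-228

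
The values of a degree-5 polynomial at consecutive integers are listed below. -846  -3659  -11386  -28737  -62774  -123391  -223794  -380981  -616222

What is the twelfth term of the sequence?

Δ: -2813, -7727, -17351, -34037, -60617, -100403, -157187, -235241
Δ²: -4914, -9624, -16686, -26580, -39786, -56784, -78054
Δ³: -4710, -7062, -9894, -13206, -16998, -21270
Δ⁴: -2352, -2832, -3312, -3792, -4272
Δ⁵: -480, -480, -480, -480
Fifth differences constant at -480.
-4272 − 480 = -4752;  -21270 − 4752 = -26022;  -78054 − 26022 = -104076;  -235241 − 104076 = -339317;  -616222 − 339317 = -955539
-4752 − 480 = -5232;  -26022 − 5232 = -31254;  -104076 − 31254 = -135330;  -339317 − 135330 = -474647;  -955539 − 474647 = -1430186
-5232 − 480 = -5712;  -31254 − 5712 = -36966;  -135330 − 36966 = -172296;  -474647 − 172296 = -646943;  -1430186 − 646943 = -2077129

-2077129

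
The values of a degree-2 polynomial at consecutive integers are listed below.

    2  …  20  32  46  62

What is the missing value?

Using the last 4 terms:
D1: 12, 14, 16
D2: 2, 2
Constant second difference = 2.
Extend backward: 12 − 2 = 10;  20 − 10 = 10

10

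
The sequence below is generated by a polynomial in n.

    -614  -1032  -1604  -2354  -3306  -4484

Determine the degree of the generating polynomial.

3

First differences: -418, -572, -750, -952, -1178
Second differences: -154, -178, -202, -226
Third differences: -24, -24, -24
The third differences are constant, so the polynomial has degree 3.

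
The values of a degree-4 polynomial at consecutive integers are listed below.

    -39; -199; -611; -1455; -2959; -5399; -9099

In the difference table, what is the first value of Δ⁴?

-48

Δ: -160, -412, -844, -1504, -2440, -3700
Δ²: -252, -432, -660, -936, -1260
Δ³: -180, -228, -276, -324
Δ⁴: -48, -48, -48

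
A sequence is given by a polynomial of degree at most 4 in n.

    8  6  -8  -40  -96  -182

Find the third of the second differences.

-24

Δ: -2, -14, -32, -56, -86
Δ²: -12, -18, -24, -30
Δ³: -6, -6, -6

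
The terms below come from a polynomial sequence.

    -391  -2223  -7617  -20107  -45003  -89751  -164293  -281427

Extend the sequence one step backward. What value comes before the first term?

-3

Δ: -1832  -5394  -12490  -24896  -44748  -74542  -117134
Δ²: -3562  -7096  -12406  -19852  -29794  -42592
Δ³: -3534  -5310  -7446  -9942  -12798
Δ⁴: -1776  -2136  -2496  -2856
Δ⁵: -360  -360  -360
The fifth differences are constant at -360.
Work back: -1776 + 360 = -1416;  -3534 + 1416 = -2118;  -3562 + 2118 = -1444;  -1832 + 1444 = -388;  -391 + 388 = -3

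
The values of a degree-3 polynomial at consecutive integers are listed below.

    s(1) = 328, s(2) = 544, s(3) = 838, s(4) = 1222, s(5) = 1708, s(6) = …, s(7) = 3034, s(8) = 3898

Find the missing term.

2308

Using the first 5 terms:
Δ: 216, 294, 384, 486
Δ²: 78, 90, 102
Δ³: 12, 12
Constant third difference = 12.
Extend forward: 102 + 12 = 114;  486 + 114 = 600;  1708 + 600 = 2308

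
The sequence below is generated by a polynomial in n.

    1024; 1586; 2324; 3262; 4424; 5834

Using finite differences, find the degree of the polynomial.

3

D1: 562, 738, 938, 1162, 1410
D2: 176, 200, 224, 248
D3: 24, 24, 24
The third differences are constant, so the polynomial has degree 3.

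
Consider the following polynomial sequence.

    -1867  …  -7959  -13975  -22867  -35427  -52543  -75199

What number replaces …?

-4123

Using the last 6 terms:
-6016, -8892, -12560, -17116, -22656
-2876, -3668, -4556, -5540
-792, -888, -984
-96, -96
Constant fourth difference = -96.
Extend backward: -792 + 96 = -696;  -2876 + 696 = -2180;  -6016 + 2180 = -3836;  -7959 + 3836 = -4123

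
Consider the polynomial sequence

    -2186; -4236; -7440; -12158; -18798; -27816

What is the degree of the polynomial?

4

Δ: -2050, -3204, -4718, -6640, -9018
Δ²: -1154, -1514, -1922, -2378
Δ³: -360, -408, -456
Δ⁴: -48, -48
The fourth differences are constant, so the polynomial has degree 4.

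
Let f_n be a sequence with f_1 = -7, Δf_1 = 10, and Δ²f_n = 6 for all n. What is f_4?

Build the table forward from the leading diagonal:
D2: 6  6  6  6
D1: 10  16  22  28
f: -7  3  19  41

41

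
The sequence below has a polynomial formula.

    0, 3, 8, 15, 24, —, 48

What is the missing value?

35

Using the first 5 terms:
First differences: 3, 5, 7, 9
Second differences: 2, 2, 2
Constant second difference = 2.
Extend forward: 9 + 2 = 11;  24 + 11 = 35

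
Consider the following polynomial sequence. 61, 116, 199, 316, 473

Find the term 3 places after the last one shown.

55, 83, 117, 157
28, 34, 40
6, 6
Constant third difference = 6, so extend:
40 + 6 = 46;  157 + 46 = 203;  473 + 203 = 676
46 + 6 = 52;  203 + 52 = 255;  676 + 255 = 931
52 + 6 = 58;  255 + 58 = 313;  931 + 313 = 1244

1244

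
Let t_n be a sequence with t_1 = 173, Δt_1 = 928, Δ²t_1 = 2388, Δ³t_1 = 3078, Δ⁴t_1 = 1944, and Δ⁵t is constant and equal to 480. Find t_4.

13199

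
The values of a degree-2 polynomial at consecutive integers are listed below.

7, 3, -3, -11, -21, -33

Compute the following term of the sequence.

-4  -6  -8  -10  -12
-2  -2  -2  -2
Constant second difference = -2, so extend:
-12 − 2 = -14;  -33 − 14 = -47

-47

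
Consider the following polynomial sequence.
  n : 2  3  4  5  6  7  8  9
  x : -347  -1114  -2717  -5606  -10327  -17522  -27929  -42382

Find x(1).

-62

-767  -1603  -2889  -4721  -7195  -10407  -14453
-836  -1286  -1832  -2474  -3212  -4046
-450  -546  -642  -738  -834
-96  -96  -96  -96
The fourth differences are constant at -96.
Work back: -450 + 96 = -354;  -836 + 354 = -482;  -767 + 482 = -285;  -347 + 285 = -62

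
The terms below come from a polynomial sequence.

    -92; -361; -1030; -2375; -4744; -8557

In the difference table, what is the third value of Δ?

-1345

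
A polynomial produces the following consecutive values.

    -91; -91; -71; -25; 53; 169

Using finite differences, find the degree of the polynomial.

3

Δ: 0, 20, 46, 78, 116
Δ²: 20, 26, 32, 38
Δ³: 6, 6, 6
The third differences are constant, so the polynomial has degree 3.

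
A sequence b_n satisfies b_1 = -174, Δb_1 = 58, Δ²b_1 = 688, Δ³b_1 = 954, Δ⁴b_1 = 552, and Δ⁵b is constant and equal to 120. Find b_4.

Build the table forward from the leading diagonal:
Fifth differences: 120  120  120  120
Fourth differences: 552  672  792  912
Third differences: 954  1506  2178  2970
Second differences: 688  1642  3148  5326
First differences: 58  746  2388  5536
b: -174  -116  630  3018

3018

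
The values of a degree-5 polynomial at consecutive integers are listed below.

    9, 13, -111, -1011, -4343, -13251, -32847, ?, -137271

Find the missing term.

-70691

Using the first 7 terms:
4  -124  -900  -3332  -8908  -19596
-128  -776  -2432  -5576  -10688
-648  -1656  -3144  -5112
-1008  -1488  -1968
-480  -480
Constant fifth difference = -480.
Extend forward: -1968 − 480 = -2448;  -5112 − 2448 = -7560;  -10688 − 7560 = -18248;  -19596 − 18248 = -37844;  -32847 − 37844 = -70691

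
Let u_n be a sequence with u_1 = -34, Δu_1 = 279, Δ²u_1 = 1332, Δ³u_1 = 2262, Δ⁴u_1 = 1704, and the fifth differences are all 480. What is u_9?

Build the table forward from the leading diagonal:
D5: 480, 480, 480, 480, 480, 480, 480, 480, 480
D4: 1704, 2184, 2664, 3144, 3624, 4104, 4584, 5064, 5544
D3: 2262, 3966, 6150, 8814, 11958, 15582, 19686, 24270, 29334
D2: 1332, 3594, 7560, 13710, 22524, 34482, 50064, 69750, 94020
D1: 279, 1611, 5205, 12765, 26475, 48999, 83481, 133545, 203295
u: -34, 245, 1856, 7061, 19826, 46301, 95300, 178781, 312326

312326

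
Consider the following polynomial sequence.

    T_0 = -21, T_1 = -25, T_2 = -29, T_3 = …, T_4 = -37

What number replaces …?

-33

Using the first 3 terms:
First differences: -4, -4
Constant first difference = -4.
Extend forward: -29 − 4 = -33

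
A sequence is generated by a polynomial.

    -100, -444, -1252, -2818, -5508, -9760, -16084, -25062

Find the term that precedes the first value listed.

2

First differences: -344  -808  -1566  -2690  -4252  -6324  -8978
Second differences: -464  -758  -1124  -1562  -2072  -2654
Third differences: -294  -366  -438  -510  -582
Fourth differences: -72  -72  -72  -72
The fourth differences are constant at -72.
Work back: -294 + 72 = -222;  -464 + 222 = -242;  -344 + 242 = -102;  -100 + 102 = 2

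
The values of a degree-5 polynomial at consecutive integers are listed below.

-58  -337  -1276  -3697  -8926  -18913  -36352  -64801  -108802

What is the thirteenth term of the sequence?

Δ: -279, -939, -2421, -5229, -9987, -17439, -28449, -44001
Δ²: -660, -1482, -2808, -4758, -7452, -11010, -15552
Δ³: -822, -1326, -1950, -2694, -3558, -4542
Δ⁴: -504, -624, -744, -864, -984
Δ⁵: -120, -120, -120, -120
Fifth differences constant at -120.
-984 − 120 = -1104;  -4542 − 1104 = -5646;  -15552 − 5646 = -21198;  -44001 − 21198 = -65199;  -108802 − 65199 = -174001
-1104 − 120 = -1224;  -5646 − 1224 = -6870;  -21198 − 6870 = -28068;  -65199 − 28068 = -93267;  -174001 − 93267 = -267268
-1224 − 120 = -1344;  -6870 − 1344 = -8214;  -28068 − 8214 = -36282;  -93267 − 36282 = -129549;  -267268 − 129549 = -396817
-1344 − 120 = -1464;  -8214 − 1464 = -9678;  -36282 − 9678 = -45960;  -129549 − 45960 = -175509;  -396817 − 175509 = -572326

-572326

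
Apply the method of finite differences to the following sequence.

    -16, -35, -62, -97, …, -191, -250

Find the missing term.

-140

Using the first 4 terms:
D1: -19, -27, -35
D2: -8, -8
Constant second difference = -8.
Extend forward: -35 − 8 = -43;  -97 − 43 = -140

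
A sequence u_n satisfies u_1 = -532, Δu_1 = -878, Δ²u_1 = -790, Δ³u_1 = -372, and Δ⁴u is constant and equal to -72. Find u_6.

-16902

Build the table forward from the leading diagonal:
Δ⁴: -72  -72  -72  -72  -72  -72
Δ³: -372  -444  -516  -588  -660  -732
Δ²: -790  -1162  -1606  -2122  -2710  -3370
Δ: -878  -1668  -2830  -4436  -6558  -9268
u: -532  -1410  -3078  -5908  -10344  -16902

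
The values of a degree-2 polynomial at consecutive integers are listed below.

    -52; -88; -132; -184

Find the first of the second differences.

-8

Δ: -36, -44, -52
Δ²: -8, -8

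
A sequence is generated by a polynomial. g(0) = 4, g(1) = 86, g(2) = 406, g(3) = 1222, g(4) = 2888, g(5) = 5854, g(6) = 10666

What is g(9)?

43078

Δ: 82, 320, 816, 1666, 2966, 4812
Δ²: 238, 496, 850, 1300, 1846
Δ³: 258, 354, 450, 546
Δ⁴: 96, 96, 96
Constant fourth difference = 96, so extend:
546 + 96 = 642;  1846 + 642 = 2488;  4812 + 2488 = 7300;  10666 + 7300 = 17966
642 + 96 = 738;  2488 + 738 = 3226;  7300 + 3226 = 10526;  17966 + 10526 = 28492
738 + 96 = 834;  3226 + 834 = 4060;  10526 + 4060 = 14586;  28492 + 14586 = 43078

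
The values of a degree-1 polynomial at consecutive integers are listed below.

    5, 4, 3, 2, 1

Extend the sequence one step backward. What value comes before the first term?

First differences: -1, -1, -1, -1
The first differences are constant at -1.
Work back: 5 + 1 = 6

6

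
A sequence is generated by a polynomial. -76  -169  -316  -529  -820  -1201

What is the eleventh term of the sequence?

Δ: -93, -147, -213, -291, -381
Δ²: -54, -66, -78, -90
Δ³: -12, -12, -12
Constant third difference = -12, so extend:
-90 − 12 = -102;  -381 − 102 = -483;  -1201 − 483 = -1684
-102 − 12 = -114;  -483 − 114 = -597;  -1684 − 597 = -2281
-114 − 12 = -126;  -597 − 126 = -723;  -2281 − 723 = -3004
-126 − 12 = -138;  -723 − 138 = -861;  -3004 − 861 = -3865
-138 − 12 = -150;  -861 − 150 = -1011;  -3865 − 1011 = -4876

-4876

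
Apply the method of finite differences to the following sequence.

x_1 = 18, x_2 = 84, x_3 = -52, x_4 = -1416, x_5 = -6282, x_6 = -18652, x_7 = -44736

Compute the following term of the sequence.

-93432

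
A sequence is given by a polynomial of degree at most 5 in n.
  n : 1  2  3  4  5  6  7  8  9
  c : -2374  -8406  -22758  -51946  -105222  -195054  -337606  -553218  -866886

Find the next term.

-1308742

First differences: -6032, -14352, -29188, -53276, -89832, -142552, -215612, -313668
Second differences: -8320, -14836, -24088, -36556, -52720, -73060, -98056
Third differences: -6516, -9252, -12468, -16164, -20340, -24996
Fourth differences: -2736, -3216, -3696, -4176, -4656
Fifth differences: -480, -480, -480, -480
The fifth differences are constant (-480).
-4656 − 480 = -5136;  -24996 − 5136 = -30132;  -98056 − 30132 = -128188;  -313668 − 128188 = -441856;  -866886 − 441856 = -1308742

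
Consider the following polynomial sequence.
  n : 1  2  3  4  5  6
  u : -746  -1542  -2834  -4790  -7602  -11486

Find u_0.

-302

D1: -796, -1292, -1956, -2812, -3884
D2: -496, -664, -856, -1072
D3: -168, -192, -216
D4: -24, -24
The fourth differences are constant at -24.
Work back: -168 + 24 = -144;  -496 + 144 = -352;  -796 + 352 = -444;  -746 + 444 = -302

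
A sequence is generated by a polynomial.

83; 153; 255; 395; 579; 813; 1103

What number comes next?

1455

70, 102, 140, 184, 234, 290
32, 38, 44, 50, 56
6, 6, 6, 6
The third differences are constant (6).
56 + 6 = 62;  290 + 62 = 352;  1103 + 352 = 1455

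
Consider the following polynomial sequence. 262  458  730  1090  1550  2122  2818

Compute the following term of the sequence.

3650

196, 272, 360, 460, 572, 696
76, 88, 100, 112, 124
12, 12, 12, 12
The third differences are constant (12).
124 + 12 = 136;  696 + 136 = 832;  2818 + 832 = 3650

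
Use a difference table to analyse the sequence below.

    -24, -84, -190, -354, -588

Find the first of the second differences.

-46

Δ: -60, -106, -164, -234
Δ²: -46, -58, -70
Δ³: -12, -12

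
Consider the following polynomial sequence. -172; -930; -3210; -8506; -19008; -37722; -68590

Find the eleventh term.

D1: -758  -2280  -5296  -10502  -18714  -30868
D2: -1522  -3016  -5206  -8212  -12154
D3: -1494  -2190  -3006  -3942
D4: -696  -816  -936
D5: -120  -120
Constant fifth difference = -120, so extend:
-936 − 120 = -1056;  -3942 − 1056 = -4998;  -12154 − 4998 = -17152;  -30868 − 17152 = -48020;  -68590 − 48020 = -116610
-1056 − 120 = -1176;  -4998 − 1176 = -6174;  -17152 − 6174 = -23326;  -48020 − 23326 = -71346;  -116610 − 71346 = -187956
-1176 − 120 = -1296;  -6174 − 1296 = -7470;  -23326 − 7470 = -30796;  -71346 − 30796 = -102142;  -187956 − 102142 = -290098
-1296 − 120 = -1416;  -7470 − 1416 = -8886;  -30796 − 8886 = -39682;  -102142 − 39682 = -141824;  -290098 − 141824 = -431922

-431922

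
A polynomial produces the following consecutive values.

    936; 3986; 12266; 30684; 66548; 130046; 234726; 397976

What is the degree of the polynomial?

5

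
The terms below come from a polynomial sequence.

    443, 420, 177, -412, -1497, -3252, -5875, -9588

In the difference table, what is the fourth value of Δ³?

-198

Δ: -23, -243, -589, -1085, -1755, -2623, -3713
Δ²: -220, -346, -496, -670, -868, -1090
Δ³: -126, -150, -174, -198, -222
Δ⁴: -24, -24, -24, -24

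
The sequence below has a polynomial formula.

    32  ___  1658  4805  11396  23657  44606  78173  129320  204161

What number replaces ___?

401

Using the last 8 terms:
Δ: 3147, 6591, 12261, 20949, 33567, 51147, 74841
Δ²: 3444, 5670, 8688, 12618, 17580, 23694
Δ³: 2226, 3018, 3930, 4962, 6114
Δ⁴: 792, 912, 1032, 1152
Δ⁵: 120, 120, 120
Constant fifth difference = 120.
Extend backward: 792 − 120 = 672;  2226 − 672 = 1554;  3444 − 1554 = 1890;  3147 − 1890 = 1257;  1658 − 1257 = 401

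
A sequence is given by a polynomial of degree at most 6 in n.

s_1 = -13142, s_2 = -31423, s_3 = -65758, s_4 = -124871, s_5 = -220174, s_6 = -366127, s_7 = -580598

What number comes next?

-18281  -34335  -59113  -95303  -145953  -214471
-16054  -24778  -36190  -50650  -68518
-8724  -11412  -14460  -17868
-2688  -3048  -3408
-360  -360
Constant fifth difference = -360, so extend:
-3408 − 360 = -3768;  -17868 − 3768 = -21636;  -68518 − 21636 = -90154;  -214471 − 90154 = -304625;  -580598 − 304625 = -885223

-885223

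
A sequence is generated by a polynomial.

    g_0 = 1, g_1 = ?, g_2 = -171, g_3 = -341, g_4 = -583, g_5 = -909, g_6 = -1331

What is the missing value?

Using the last 5 terms:
Δ: -170  -242  -326  -422
Δ²: -72  -84  -96
Δ³: -12  -12
Constant third difference = -12.
Extend backward: -72 + 12 = -60;  -170 + 60 = -110;  -171 + 110 = -61

-61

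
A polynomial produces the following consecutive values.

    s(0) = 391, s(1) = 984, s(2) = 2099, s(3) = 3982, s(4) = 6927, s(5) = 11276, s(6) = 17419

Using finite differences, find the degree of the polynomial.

First differences: 593, 1115, 1883, 2945, 4349, 6143
Second differences: 522, 768, 1062, 1404, 1794
Third differences: 246, 294, 342, 390
Fourth differences: 48, 48, 48
The fourth differences are constant, so the polynomial has degree 4.

4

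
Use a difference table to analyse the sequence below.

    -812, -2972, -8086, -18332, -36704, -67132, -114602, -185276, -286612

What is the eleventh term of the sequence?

Δ: -2160  -5114  -10246  -18372  -30428  -47470  -70674  -101336
Δ²: -2954  -5132  -8126  -12056  -17042  -23204  -30662
Δ³: -2178  -2994  -3930  -4986  -6162  -7458
Δ⁴: -816  -936  -1056  -1176  -1296
Δ⁵: -120  -120  -120  -120
Fifth differences constant at -120.
-1296 − 120 = -1416;  -7458 − 1416 = -8874;  -30662 − 8874 = -39536;  -101336 − 39536 = -140872;  -286612 − 140872 = -427484
-1416 − 120 = -1536;  -8874 − 1536 = -10410;  -39536 − 10410 = -49946;  -140872 − 49946 = -190818;  -427484 − 190818 = -618302

-618302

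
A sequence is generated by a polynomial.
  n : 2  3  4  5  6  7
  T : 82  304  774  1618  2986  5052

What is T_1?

6

First differences: 222, 470, 844, 1368, 2066
Second differences: 248, 374, 524, 698
Third differences: 126, 150, 174
Fourth differences: 24, 24
The fourth differences are constant at 24.
Work back: 126 − 24 = 102;  248 − 102 = 146;  222 − 146 = 76;  82 − 76 = 6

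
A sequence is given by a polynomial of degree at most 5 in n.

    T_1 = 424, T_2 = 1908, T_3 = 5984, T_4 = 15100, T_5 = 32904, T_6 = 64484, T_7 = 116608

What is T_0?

44

1484  4076  9116  17804  31580  52124
2592  5040  8688  13776  20544
2448  3648  5088  6768
1200  1440  1680
240  240
The fifth differences are constant at 240.
Work back: 1200 − 240 = 960;  2448 − 960 = 1488;  2592 − 1488 = 1104;  1484 − 1104 = 380;  424 − 380 = 44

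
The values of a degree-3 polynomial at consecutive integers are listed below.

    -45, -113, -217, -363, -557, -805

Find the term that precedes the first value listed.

-7

D1: -68, -104, -146, -194, -248
D2: -36, -42, -48, -54
D3: -6, -6, -6
The third differences are constant at -6.
Work back: -36 + 6 = -30;  -68 + 30 = -38;  -45 + 38 = -7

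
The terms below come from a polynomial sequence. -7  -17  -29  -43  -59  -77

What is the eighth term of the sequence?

Δ: -10 , -12 , -14 , -16 , -18
Δ²: -2 , -2 , -2 , -2
Constant second difference = -2, so extend:
-18 − 2 = -20;  -77 − 20 = -97
-20 − 2 = -22;  -97 − 22 = -119

-119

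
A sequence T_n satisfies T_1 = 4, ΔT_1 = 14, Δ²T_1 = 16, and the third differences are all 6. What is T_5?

Build the table forward from the leading diagonal:
D3: 6, 6, 6, 6, 6
D2: 16, 22, 28, 34, 40
D1: 14, 30, 52, 80, 114
T: 4, 18, 48, 100, 180

180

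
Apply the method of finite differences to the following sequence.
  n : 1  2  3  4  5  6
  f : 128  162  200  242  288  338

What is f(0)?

Δ: 34, 38, 42, 46, 50
Δ²: 4, 4, 4, 4
The second differences are constant at 4.
Work back: 34 − 4 = 30;  128 − 30 = 98

98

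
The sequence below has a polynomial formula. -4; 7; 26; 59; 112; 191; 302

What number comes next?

11, 19, 33, 53, 79, 111
8, 14, 20, 26, 32
6, 6, 6, 6
Constant third difference = 6, so extend:
32 + 6 = 38;  111 + 38 = 149;  302 + 149 = 451

451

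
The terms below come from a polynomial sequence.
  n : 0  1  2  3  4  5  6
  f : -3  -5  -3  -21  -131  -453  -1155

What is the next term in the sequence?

First differences: -2  2  -18  -110  -322  -702
Second differences: 4  -20  -92  -212  -380
Third differences: -24  -72  -120  -168
Fourth differences: -48  -48  -48
Constant fourth difference = -48, so extend:
-168 − 48 = -216;  -380 − 216 = -596;  -702 − 596 = -1298;  -1155 − 1298 = -2453

-2453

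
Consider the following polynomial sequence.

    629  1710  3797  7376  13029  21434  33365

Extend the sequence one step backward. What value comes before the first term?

164

Δ: 1081  2087  3579  5653  8405  11931
Δ²: 1006  1492  2074  2752  3526
Δ³: 486  582  678  774
Δ⁴: 96  96  96
The fourth differences are constant at 96.
Work back: 486 − 96 = 390;  1006 − 390 = 616;  1081 − 616 = 465;  629 − 465 = 164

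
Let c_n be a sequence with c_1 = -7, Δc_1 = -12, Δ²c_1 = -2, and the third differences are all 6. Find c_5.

-43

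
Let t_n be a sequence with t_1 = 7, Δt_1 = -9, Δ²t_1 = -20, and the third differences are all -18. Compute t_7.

-707

Build the table forward from the leading diagonal:
Third differences: -18  -18  -18  -18  -18  -18  -18
Second differences: -20  -38  -56  -74  -92  -110  -128
First differences: -9  -29  -67  -123  -197  -289  -399
t: 7  -2  -31  -98  -221  -418  -707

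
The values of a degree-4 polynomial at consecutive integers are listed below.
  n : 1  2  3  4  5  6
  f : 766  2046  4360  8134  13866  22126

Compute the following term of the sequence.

1280, 2314, 3774, 5732, 8260
1034, 1460, 1958, 2528
426, 498, 570
72, 72
Fourth differences constant at 72.
570 + 72 = 642;  2528 + 642 = 3170;  8260 + 3170 = 11430;  22126 + 11430 = 33556

33556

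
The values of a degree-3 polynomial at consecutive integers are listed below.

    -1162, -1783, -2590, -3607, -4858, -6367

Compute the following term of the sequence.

-8158

First differences: -621  -807  -1017  -1251  -1509
Second differences: -186  -210  -234  -258
Third differences: -24  -24  -24
Third differences constant at -24.
-258 − 24 = -282;  -1509 − 282 = -1791;  -6367 − 1791 = -8158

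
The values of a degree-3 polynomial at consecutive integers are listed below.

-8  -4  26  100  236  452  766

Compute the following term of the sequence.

1196

First differences: 4, 30, 74, 136, 216, 314
Second differences: 26, 44, 62, 80, 98
Third differences: 18, 18, 18, 18
Constant third difference = 18, so extend:
98 + 18 = 116;  314 + 116 = 430;  766 + 430 = 1196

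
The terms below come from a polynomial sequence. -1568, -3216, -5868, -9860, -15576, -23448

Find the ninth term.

-65040

D1: -1648  -2652  -3992  -5716  -7872
D2: -1004  -1340  -1724  -2156
D3: -336  -384  -432
D4: -48  -48
Constant fourth difference = -48, so extend:
-432 − 48 = -480;  -2156 − 480 = -2636;  -7872 − 2636 = -10508;  -23448 − 10508 = -33956
-480 − 48 = -528;  -2636 − 528 = -3164;  -10508 − 3164 = -13672;  -33956 − 13672 = -47628
-528 − 48 = -576;  -3164 − 576 = -3740;  -13672 − 3740 = -17412;  -47628 − 17412 = -65040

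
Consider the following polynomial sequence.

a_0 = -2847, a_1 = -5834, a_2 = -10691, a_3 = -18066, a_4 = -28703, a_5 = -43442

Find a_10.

-214787

Δ: -2987, -4857, -7375, -10637, -14739
Δ²: -1870, -2518, -3262, -4102
Δ³: -648, -744, -840
Δ⁴: -96, -96
Constant fourth difference = -96, so extend:
-840 − 96 = -936;  -4102 − 936 = -5038;  -14739 − 5038 = -19777;  -43442 − 19777 = -63219
-936 − 96 = -1032;  -5038 − 1032 = -6070;  -19777 − 6070 = -25847;  -63219 − 25847 = -89066
-1032 − 96 = -1128;  -6070 − 1128 = -7198;  -25847 − 7198 = -33045;  -89066 − 33045 = -122111
-1128 − 96 = -1224;  -7198 − 1224 = -8422;  -33045 − 8422 = -41467;  -122111 − 41467 = -163578
-1224 − 96 = -1320;  -8422 − 1320 = -9742;  -41467 − 9742 = -51209;  -163578 − 51209 = -214787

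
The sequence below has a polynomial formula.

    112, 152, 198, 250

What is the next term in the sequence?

308

Δ: 40, 46, 52
Δ²: 6, 6
Constant second difference = 6, so extend:
52 + 6 = 58;  250 + 58 = 308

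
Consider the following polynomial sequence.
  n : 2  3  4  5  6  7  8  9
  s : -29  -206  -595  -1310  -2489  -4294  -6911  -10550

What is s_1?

D1: -177, -389, -715, -1179, -1805, -2617, -3639
D2: -212, -326, -464, -626, -812, -1022
D3: -114, -138, -162, -186, -210
D4: -24, -24, -24, -24
The fourth differences are constant at -24.
Work back: -114 + 24 = -90;  -212 + 90 = -122;  -177 + 122 = -55;  -29 + 55 = 26

26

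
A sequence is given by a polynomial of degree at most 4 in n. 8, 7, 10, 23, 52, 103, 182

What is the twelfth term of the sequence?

D1: -1  3  13  29  51  79
D2: 4  10  16  22  28
D3: 6  6  6  6
The third differences are constant (6).
28 + 6 = 34;  79 + 34 = 113;  182 + 113 = 295
34 + 6 = 40;  113 + 40 = 153;  295 + 153 = 448
40 + 6 = 46;  153 + 46 = 199;  448 + 199 = 647
46 + 6 = 52;  199 + 52 = 251;  647 + 251 = 898
52 + 6 = 58;  251 + 58 = 309;  898 + 309 = 1207

1207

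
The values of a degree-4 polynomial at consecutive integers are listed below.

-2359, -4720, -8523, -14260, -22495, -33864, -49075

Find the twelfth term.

-212580

Δ: -2361, -3803, -5737, -8235, -11369, -15211
Δ²: -1442, -1934, -2498, -3134, -3842
Δ³: -492, -564, -636, -708
Δ⁴: -72, -72, -72
Constant fourth difference = -72, so extend:
-708 − 72 = -780;  -3842 − 780 = -4622;  -15211 − 4622 = -19833;  -49075 − 19833 = -68908
-780 − 72 = -852;  -4622 − 852 = -5474;  -19833 − 5474 = -25307;  -68908 − 25307 = -94215
-852 − 72 = -924;  -5474 − 924 = -6398;  -25307 − 6398 = -31705;  -94215 − 31705 = -125920
-924 − 72 = -996;  -6398 − 996 = -7394;  -31705 − 7394 = -39099;  -125920 − 39099 = -165019
-996 − 72 = -1068;  -7394 − 1068 = -8462;  -39099 − 8462 = -47561;  -165019 − 47561 = -212580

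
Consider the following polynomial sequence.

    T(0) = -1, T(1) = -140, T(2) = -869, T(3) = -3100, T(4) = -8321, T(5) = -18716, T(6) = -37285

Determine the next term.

-67964

D1: -139 , -729 , -2231 , -5221 , -10395 , -18569
D2: -590 , -1502 , -2990 , -5174 , -8174
D3: -912 , -1488 , -2184 , -3000
D4: -576 , -696 , -816
D5: -120 , -120
Fifth differences constant at -120.
-816 − 120 = -936;  -3000 − 936 = -3936;  -8174 − 3936 = -12110;  -18569 − 12110 = -30679;  -37285 − 30679 = -67964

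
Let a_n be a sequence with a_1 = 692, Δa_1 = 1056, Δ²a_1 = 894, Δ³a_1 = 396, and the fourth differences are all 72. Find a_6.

19232

Build the table forward from the leading diagonal:
Fourth differences: 72  72  72  72  72  72
Third differences: 396  468  540  612  684  756
Second differences: 894  1290  1758  2298  2910  3594
First differences: 1056  1950  3240  4998  7296  10206
a: 692  1748  3698  6938  11936  19232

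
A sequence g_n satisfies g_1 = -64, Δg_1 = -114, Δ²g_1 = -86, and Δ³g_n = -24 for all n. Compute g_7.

Build the table forward from the leading diagonal:
Δ³: -24  -24  -24  -24  -24  -24  -24
Δ²: -86  -110  -134  -158  -182  -206  -230
Δ: -114  -200  -310  -444  -602  -784  -990
g: -64  -178  -378  -688  -1132  -1734  -2518

-2518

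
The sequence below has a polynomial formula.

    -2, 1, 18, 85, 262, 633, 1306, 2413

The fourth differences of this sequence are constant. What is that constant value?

First differences: 3, 17, 67, 177, 371, 673, 1107
Second differences: 14, 50, 110, 194, 302, 434
Third differences: 36, 60, 84, 108, 132
Fourth differences: 24, 24, 24, 24

24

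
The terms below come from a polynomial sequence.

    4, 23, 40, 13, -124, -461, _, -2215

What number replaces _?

Using the first 6 terms:
D1: 19  17  -27  -137  -337
D2: -2  -44  -110  -200
D3: -42  -66  -90
D4: -24  -24
Constant fourth difference = -24.
Extend forward: -90 − 24 = -114;  -200 − 114 = -314;  -337 − 314 = -651;  -461 − 651 = -1112

-1112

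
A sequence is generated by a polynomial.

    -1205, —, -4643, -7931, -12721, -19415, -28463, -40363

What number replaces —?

Using the last 6 terms:
D1: -3288, -4790, -6694, -9048, -11900
D2: -1502, -1904, -2354, -2852
D3: -402, -450, -498
D4: -48, -48
Constant fourth difference = -48.
Extend backward: -402 + 48 = -354;  -1502 + 354 = -1148;  -3288 + 1148 = -2140;  -4643 + 2140 = -2503

-2503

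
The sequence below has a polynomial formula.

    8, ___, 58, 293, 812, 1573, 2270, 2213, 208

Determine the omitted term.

5

Using the last 7 terms:
Δ: 235  519  761  697  -57  -2005
Δ²: 284  242  -64  -754  -1948
Δ³: -42  -306  -690  -1194
Δ⁴: -264  -384  -504
Δ⁵: -120  -120
Constant fifth difference = -120.
Extend backward: -264 + 120 = -144;  -42 + 144 = 102;  284 − 102 = 182;  235 − 182 = 53;  58 − 53 = 5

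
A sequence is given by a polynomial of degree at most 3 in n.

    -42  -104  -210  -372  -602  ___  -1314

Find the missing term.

-912

Using the first 5 terms:
First differences: -62, -106, -162, -230
Second differences: -44, -56, -68
Third differences: -12, -12
Constant third difference = -12.
Extend forward: -68 − 12 = -80;  -230 − 80 = -310;  -602 − 310 = -912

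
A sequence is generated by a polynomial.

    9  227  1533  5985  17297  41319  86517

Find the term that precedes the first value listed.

Δ: 218  1306  4452  11312  24022  45198
Δ²: 1088  3146  6860  12710  21176
Δ³: 2058  3714  5850  8466
Δ⁴: 1656  2136  2616
Δ⁵: 480  480
The fifth differences are constant at 480.
Work back: 1656 − 480 = 1176;  2058 − 1176 = 882;  1088 − 882 = 206;  218 − 206 = 12;  9 − 12 = -3

-3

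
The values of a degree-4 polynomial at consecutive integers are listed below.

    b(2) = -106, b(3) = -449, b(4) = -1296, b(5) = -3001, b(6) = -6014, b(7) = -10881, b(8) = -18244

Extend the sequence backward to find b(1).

-9

-343, -847, -1705, -3013, -4867, -7363
-504, -858, -1308, -1854, -2496
-354, -450, -546, -642
-96, -96, -96
The fourth differences are constant at -96.
Work back: -354 + 96 = -258;  -504 + 258 = -246;  -343 + 246 = -97;  -106 + 97 = -9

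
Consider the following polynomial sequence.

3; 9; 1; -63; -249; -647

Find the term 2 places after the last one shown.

6 , -8 , -64 , -186 , -398
-14 , -56 , -122 , -212
-42 , -66 , -90
-24 , -24
The fourth differences are constant (-24).
-90 − 24 = -114;  -212 − 114 = -326;  -398 − 326 = -724;  -647 − 724 = -1371
-114 − 24 = -138;  -326 − 138 = -464;  -724 − 464 = -1188;  -1371 − 1188 = -2559

-2559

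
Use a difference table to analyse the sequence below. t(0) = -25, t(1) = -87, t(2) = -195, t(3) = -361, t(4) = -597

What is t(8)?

-2481

D1: -62, -108, -166, -236
D2: -46, -58, -70
D3: -12, -12
Third differences constant at -12.
-70 − 12 = -82;  -236 − 82 = -318;  -597 − 318 = -915
-82 − 12 = -94;  -318 − 94 = -412;  -915 − 412 = -1327
-94 − 12 = -106;  -412 − 106 = -518;  -1327 − 518 = -1845
-106 − 12 = -118;  -518 − 118 = -636;  -1845 − 636 = -2481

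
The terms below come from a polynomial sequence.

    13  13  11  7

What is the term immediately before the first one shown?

11

D1: 0  -2  -4
D2: -2  -2
The second differences are constant at -2.
Work back: 0 + 2 = 2;  13 − 2 = 11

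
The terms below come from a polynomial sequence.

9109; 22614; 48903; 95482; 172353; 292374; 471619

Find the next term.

729738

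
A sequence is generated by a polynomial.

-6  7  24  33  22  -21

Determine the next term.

-108

D1: 13 , 17 , 9 , -11 , -43
D2: 4 , -8 , -20 , -32
D3: -12 , -12 , -12
Third differences constant at -12.
-32 − 12 = -44;  -43 − 44 = -87;  -21 − 87 = -108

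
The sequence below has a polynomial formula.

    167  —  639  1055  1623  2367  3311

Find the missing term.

351

Using the last 5 terms:
416  568  744  944
152  176  200
24  24
Constant third difference = 24.
Extend backward: 152 − 24 = 128;  416 − 128 = 288;  639 − 288 = 351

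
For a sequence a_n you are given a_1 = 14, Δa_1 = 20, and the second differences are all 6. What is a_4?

92

Build the table forward from the leading diagonal:
Δ²: 6  6  6  6
Δ: 20  26  32  38
a: 14  34  60  92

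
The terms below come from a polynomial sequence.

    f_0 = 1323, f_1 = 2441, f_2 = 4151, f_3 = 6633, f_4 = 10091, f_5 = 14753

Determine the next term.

1118, 1710, 2482, 3458, 4662
592, 772, 976, 1204
180, 204, 228
24, 24
Fourth differences constant at 24.
228 + 24 = 252;  1204 + 252 = 1456;  4662 + 1456 = 6118;  14753 + 6118 = 20871

20871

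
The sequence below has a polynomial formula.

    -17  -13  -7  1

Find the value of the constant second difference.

2

Δ: 4, 6, 8
Δ²: 2, 2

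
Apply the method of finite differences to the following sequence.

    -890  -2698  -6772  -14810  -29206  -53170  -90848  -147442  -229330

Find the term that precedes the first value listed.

-226

-1808  -4074  -8038  -14396  -23964  -37678  -56594  -81888
-2266  -3964  -6358  -9568  -13714  -18916  -25294
-1698  -2394  -3210  -4146  -5202  -6378
-696  -816  -936  -1056  -1176
-120  -120  -120  -120
The fifth differences are constant at -120.
Work back: -696 + 120 = -576;  -1698 + 576 = -1122;  -2266 + 1122 = -1144;  -1808 + 1144 = -664;  -890 + 664 = -226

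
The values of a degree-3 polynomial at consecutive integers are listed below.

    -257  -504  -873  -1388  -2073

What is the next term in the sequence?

-2952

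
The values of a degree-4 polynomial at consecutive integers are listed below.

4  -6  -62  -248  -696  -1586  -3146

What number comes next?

-5652

D1: -10  -56  -186  -448  -890  -1560
D2: -46  -130  -262  -442  -670
D3: -84  -132  -180  -228
D4: -48  -48  -48
Constant fourth difference = -48, so extend:
-228 − 48 = -276;  -670 − 276 = -946;  -1560 − 946 = -2506;  -3146 − 2506 = -5652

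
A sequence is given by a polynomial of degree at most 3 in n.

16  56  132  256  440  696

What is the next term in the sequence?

1036

40  76  124  184  256
36  48  60  72
12  12  12
Third differences constant at 12.
72 + 12 = 84;  256 + 84 = 340;  696 + 340 = 1036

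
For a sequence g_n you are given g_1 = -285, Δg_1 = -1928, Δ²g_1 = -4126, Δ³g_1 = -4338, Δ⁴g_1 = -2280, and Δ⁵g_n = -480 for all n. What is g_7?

-197583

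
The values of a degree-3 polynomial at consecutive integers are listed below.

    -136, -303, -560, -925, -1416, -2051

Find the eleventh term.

-8016

First differences: -167  -257  -365  -491  -635
Second differences: -90  -108  -126  -144
Third differences: -18  -18  -18
The third differences are constant (-18).
-144 − 18 = -162;  -635 − 162 = -797;  -2051 − 797 = -2848
-162 − 18 = -180;  -797 − 180 = -977;  -2848 − 977 = -3825
-180 − 18 = -198;  -977 − 198 = -1175;  -3825 − 1175 = -5000
-198 − 18 = -216;  -1175 − 216 = -1391;  -5000 − 1391 = -6391
-216 − 18 = -234;  -1391 − 234 = -1625;  -6391 − 1625 = -8016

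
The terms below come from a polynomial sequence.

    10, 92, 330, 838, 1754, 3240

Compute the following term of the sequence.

5482

First differences: 82  238  508  916  1486
Second differences: 156  270  408  570
Third differences: 114  138  162
Fourth differences: 24  24
Fourth differences constant at 24.
162 + 24 = 186;  570 + 186 = 756;  1486 + 756 = 2242;  3240 + 2242 = 5482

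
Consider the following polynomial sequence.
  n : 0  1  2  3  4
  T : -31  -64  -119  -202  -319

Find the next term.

-476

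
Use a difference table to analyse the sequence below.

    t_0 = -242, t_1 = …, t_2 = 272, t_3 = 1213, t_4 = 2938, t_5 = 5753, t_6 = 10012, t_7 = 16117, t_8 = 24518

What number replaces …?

-143

Using the last 7 terms:
First differences: 941, 1725, 2815, 4259, 6105, 8401
Second differences: 784, 1090, 1444, 1846, 2296
Third differences: 306, 354, 402, 450
Fourth differences: 48, 48, 48
Constant fourth difference = 48.
Extend backward: 306 − 48 = 258;  784 − 258 = 526;  941 − 526 = 415;  272 − 415 = -143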